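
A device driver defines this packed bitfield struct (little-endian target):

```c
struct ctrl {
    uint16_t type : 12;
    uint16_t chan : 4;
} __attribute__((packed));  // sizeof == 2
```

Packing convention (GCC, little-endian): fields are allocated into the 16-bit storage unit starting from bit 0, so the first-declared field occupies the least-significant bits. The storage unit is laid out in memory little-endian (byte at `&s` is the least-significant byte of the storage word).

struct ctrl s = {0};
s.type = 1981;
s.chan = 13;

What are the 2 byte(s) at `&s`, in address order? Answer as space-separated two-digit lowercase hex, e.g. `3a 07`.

bd d7

[0+:12] type=1981 & 0xfff = 0x7bd; word=0x07bd
[12+:4] chan=13 & 0xf = 0xd; word=0xd7bd
word = 0xd7bd → little-endian bytes:
  [0]=0xbd  [1]=0xd7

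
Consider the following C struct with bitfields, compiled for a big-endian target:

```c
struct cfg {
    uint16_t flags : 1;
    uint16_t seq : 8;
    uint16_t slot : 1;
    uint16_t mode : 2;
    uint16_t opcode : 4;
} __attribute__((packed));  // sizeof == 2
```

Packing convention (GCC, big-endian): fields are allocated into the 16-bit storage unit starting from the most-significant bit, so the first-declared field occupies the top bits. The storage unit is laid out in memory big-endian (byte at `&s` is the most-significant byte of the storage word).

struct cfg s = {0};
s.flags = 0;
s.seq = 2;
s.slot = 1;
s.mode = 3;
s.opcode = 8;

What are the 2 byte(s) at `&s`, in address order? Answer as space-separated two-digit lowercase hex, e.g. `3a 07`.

01 78

flags (1b) val=0 bits=0x0 at bit 15: 0x0000
seq (8b) val=2 bits=0x2 at bit 7: 0x0100
slot (1b) val=1 bits=0x1 at bit 6: 0x0140
mode (2b) val=3 bits=0x3 at bit 4: 0x0170
opcode (4b) val=8 bits=0x8 at bit 0: 0x0178
word = 0x0178 → big-endian bytes:
  [0]=0x01  [1]=0x78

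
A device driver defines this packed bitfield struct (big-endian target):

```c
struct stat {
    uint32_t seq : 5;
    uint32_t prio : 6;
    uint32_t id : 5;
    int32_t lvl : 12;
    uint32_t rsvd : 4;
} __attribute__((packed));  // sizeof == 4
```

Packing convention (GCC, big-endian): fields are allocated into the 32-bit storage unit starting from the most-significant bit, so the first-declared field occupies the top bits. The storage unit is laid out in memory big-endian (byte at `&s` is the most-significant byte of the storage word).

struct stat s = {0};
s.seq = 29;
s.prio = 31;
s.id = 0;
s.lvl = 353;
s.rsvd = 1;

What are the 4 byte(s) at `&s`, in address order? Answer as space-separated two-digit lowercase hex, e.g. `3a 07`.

[27+:5] seq=29 & 0x1f = 0x1d; word=0xe8000000
[21+:6] prio=31 & 0x3f = 0x1f; word=0xebe00000
[16+:5] id=0 & 0x1f = 0x0; word=0xebe00000
[4+:12] lvl=353 & 0xfff = 0x161; word=0xebe01610
[0+:4] rsvd=1 & 0xf = 0x1; word=0xebe01611
word = 0xebe01611 → big-endian bytes:
  [0]=0xeb  [1]=0xe0  [2]=0x16  [3]=0x11

eb e0 16 11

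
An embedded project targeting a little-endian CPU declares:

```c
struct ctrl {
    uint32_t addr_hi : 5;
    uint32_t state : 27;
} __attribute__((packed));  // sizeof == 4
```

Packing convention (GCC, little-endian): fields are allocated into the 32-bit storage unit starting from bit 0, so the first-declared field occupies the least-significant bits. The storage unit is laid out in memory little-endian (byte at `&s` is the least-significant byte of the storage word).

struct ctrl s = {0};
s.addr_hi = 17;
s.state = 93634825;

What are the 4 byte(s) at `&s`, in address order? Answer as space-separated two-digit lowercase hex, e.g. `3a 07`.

31 21 98 b2

addr_hi (5b) val=17 bits=0x11 at bit 0: 0x00000011
state (27b) val=93634825 bits=0x594c109 at bit 5: 0xb2982131
word = 0xb2982131 → little-endian bytes:
  [0]=0x31  [1]=0x21  [2]=0x98  [3]=0xb2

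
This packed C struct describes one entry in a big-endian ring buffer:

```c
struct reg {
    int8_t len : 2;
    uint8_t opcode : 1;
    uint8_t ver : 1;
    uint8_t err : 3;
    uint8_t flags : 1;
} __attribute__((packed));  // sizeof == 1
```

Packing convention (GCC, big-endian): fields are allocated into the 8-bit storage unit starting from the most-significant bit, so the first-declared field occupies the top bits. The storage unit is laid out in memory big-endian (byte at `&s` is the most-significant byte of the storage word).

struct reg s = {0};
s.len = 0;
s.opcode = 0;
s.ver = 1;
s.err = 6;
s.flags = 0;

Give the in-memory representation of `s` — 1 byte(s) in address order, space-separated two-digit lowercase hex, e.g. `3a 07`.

1c

len:2 = 0 → 0x0 << 6 → word 0x00
opcode:1 = 0 → 0x0 << 5 → word 0x00
ver:1 = 1 → 0x1 << 4 → word 0x10
err:3 = 6 → 0x6 << 1 → word 0x1c
flags:1 = 0 → 0x0 << 0 → word 0x1c
word = 0x1c → big-endian bytes:
  [0]=0x1c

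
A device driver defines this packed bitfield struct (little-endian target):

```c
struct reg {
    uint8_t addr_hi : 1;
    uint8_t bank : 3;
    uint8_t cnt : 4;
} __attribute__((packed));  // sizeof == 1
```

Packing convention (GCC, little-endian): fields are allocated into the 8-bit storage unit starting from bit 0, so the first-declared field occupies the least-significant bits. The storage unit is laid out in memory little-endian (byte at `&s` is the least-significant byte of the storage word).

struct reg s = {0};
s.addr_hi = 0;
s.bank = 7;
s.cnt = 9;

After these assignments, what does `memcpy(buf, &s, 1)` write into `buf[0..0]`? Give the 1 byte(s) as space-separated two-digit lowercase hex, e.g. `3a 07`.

9e

addr_hi (1b) val=0 bits=0x0 at bit 0: 0x00
bank (3b) val=7 bits=0x7 at bit 1: 0x0e
cnt (4b) val=9 bits=0x9 at bit 4: 0x9e
word = 0x9e → little-endian bytes:
  [0]=0x9e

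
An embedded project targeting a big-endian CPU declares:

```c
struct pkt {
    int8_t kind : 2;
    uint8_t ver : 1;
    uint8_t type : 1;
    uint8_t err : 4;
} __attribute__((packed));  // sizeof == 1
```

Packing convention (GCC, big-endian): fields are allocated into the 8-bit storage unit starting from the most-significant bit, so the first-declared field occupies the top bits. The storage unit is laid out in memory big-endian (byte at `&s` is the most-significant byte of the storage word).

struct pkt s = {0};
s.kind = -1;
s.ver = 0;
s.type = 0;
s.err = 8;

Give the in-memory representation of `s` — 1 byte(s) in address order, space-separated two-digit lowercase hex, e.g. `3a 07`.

c8

[6+:2] kind=-1 & 0x3 = 0x3; word=0xc0
[5+:1] ver=0 & 0x1 = 0x0; word=0xc0
[4+:1] type=0 & 0x1 = 0x0; word=0xc0
[0+:4] err=8 & 0xf = 0x8; word=0xc8
word = 0xc8 → big-endian bytes:
  [0]=0xc8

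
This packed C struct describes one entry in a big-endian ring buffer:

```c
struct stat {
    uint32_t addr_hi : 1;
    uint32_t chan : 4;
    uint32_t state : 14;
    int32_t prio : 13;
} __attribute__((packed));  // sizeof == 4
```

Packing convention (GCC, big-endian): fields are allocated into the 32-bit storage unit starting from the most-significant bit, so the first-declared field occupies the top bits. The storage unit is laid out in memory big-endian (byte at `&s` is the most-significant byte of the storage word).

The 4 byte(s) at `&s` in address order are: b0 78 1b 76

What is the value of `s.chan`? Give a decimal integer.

6

[0]=0xb0 [1]=0x78 [2]=0x1b [3]=0x76 (big-endian) → word 0xb0781b76
addr_hi [31+:1] = (word>>31) & 0x1 = 1
chan [27+:4] = (word>>27) & 0xf = 6  ←
state [13+:14] = (word>>13) & 0x3fff = 960
prio [0+:13] = (word>>0) & 0x1fff = 7030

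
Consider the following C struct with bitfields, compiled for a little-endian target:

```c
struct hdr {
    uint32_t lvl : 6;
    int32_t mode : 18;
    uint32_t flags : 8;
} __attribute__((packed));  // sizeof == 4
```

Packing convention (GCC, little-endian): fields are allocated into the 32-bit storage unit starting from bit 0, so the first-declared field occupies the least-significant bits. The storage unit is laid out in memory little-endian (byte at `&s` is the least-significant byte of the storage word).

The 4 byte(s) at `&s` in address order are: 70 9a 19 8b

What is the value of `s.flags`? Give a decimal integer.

139

[0]=0x70 [1]=0x9a [2]=0x19 [3]=0x8b (little-endian) → word 0x8b199a70
lvl:6 @ bit 0 → (0x8b199a70>>0)&0x3f = 0x30
mode:18 @ bit 6 → (0x8b199a70>>6)&0x3ffff = 0x6669
flags:8 @ bit 24 → (0x8b199a70>>24)&0xff = 0x8b  ←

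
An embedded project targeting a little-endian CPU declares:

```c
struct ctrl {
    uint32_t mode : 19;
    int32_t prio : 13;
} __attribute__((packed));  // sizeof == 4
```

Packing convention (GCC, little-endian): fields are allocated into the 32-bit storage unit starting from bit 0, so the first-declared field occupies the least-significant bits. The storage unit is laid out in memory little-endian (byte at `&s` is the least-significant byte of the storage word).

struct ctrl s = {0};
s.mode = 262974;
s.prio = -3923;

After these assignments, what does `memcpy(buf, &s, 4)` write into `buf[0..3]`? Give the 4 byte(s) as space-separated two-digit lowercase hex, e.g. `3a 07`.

3e 03 6c 85

mode (19b) val=262974 bits=0x4033e at bit 0: 0x0004033e
prio (13b) val=-3923 bits=0x10ad at bit 19: 0x856c033e
word = 0x856c033e → little-endian bytes:
  [0]=0x3e  [1]=0x03  [2]=0x6c  [3]=0x85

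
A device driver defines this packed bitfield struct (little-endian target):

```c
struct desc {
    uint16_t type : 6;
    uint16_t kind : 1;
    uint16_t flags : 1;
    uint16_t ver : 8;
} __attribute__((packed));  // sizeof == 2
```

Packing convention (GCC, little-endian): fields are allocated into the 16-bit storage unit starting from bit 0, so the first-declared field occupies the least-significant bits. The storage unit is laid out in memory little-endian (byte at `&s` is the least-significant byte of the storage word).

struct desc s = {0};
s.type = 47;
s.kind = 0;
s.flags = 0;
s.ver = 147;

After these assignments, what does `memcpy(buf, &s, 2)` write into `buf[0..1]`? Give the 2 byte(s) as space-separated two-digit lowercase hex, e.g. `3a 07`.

2f 93

type (6b) val=47 bits=0x2f at bit 0: 0x002f
kind (1b) val=0 bits=0x0 at bit 6: 0x002f
flags (1b) val=0 bits=0x0 at bit 7: 0x002f
ver (8b) val=147 bits=0x93 at bit 8: 0x932f
word = 0x932f → little-endian bytes:
  [0]=0x2f  [1]=0x93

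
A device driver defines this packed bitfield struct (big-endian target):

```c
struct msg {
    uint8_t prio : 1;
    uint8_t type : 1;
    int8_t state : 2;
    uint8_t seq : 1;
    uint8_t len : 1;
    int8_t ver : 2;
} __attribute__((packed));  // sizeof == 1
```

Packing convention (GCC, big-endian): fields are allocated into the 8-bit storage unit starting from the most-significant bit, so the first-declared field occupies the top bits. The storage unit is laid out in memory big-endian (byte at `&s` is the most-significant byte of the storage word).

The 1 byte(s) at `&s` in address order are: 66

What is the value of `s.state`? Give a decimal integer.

-2

[0]=0x66 (big-endian) → word 0x66
prio:1 @ bit 7 → (0x66>>7)&0x1 = 0x0
type:1 @ bit 6 → (0x66>>6)&0x1 = 0x1
state:2 @ bit 4 → (0x66>>4)&0x3 = 0x2  ←
seq:1 @ bit 3 → (0x66>>3)&0x1 = 0x0
len:1 @ bit 2 → (0x66>>2)&0x1 = 0x1
ver:2 @ bit 0 → (0x66>>0)&0x3 = 0x2
state signed 2b, MSB=1: 2 - 4 = -2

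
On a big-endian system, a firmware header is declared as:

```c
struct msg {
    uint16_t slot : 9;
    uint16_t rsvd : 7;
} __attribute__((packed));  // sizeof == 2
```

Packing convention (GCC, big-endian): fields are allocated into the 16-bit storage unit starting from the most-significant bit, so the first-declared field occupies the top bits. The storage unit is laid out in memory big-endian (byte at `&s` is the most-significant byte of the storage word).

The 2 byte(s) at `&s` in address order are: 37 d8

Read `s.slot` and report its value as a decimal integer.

111

[0]=0x37 [1]=0xd8 (big-endian) → word 0x37d8
slot:9 @ bit 7 → (0x37d8>>7)&0x1ff = 0x6f  ←
rsvd:7 @ bit 0 → (0x37d8>>0)&0x7f = 0x58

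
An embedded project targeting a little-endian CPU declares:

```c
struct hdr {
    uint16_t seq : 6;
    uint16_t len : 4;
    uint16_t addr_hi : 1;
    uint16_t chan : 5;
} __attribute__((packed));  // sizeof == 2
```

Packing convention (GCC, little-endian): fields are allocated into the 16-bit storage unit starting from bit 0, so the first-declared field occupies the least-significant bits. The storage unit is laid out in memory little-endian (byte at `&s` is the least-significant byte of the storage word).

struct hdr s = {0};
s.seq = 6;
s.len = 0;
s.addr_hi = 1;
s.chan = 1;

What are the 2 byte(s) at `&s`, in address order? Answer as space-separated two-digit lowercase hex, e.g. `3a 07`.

06 0c

seq:6 = 6 → 0x6 << 0 → word 0x0006
len:4 = 0 → 0x0 << 6 → word 0x0006
addr_hi:1 = 1 → 0x1 << 10 → word 0x0406
chan:5 = 1 → 0x1 << 11 → word 0x0c06
word = 0x0c06 → little-endian bytes:
  [0]=0x06  [1]=0x0c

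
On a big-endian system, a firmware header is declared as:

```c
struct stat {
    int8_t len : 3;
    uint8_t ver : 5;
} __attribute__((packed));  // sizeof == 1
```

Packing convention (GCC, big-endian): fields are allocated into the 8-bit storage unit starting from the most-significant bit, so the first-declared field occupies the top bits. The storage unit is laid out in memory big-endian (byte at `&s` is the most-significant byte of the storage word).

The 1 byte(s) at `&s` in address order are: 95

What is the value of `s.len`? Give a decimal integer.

-4

[0]=0x95 (big-endian) → word 0x95
len [5+:3] = (word>>5) & 0x7 = 4  ←
ver [0+:5] = (word>>0) & 0x1f = 21
len signed 3b, MSB=1: 4 - 8 = -4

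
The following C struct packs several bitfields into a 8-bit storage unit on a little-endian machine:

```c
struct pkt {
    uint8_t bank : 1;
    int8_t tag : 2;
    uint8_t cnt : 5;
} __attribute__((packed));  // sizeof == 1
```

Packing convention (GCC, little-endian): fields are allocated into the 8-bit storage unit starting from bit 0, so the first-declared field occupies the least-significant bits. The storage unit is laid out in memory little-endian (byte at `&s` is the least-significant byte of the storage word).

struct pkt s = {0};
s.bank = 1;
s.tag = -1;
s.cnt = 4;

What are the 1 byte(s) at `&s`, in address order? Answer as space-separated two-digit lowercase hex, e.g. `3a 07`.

bank:1 = 1 → 0x1 << 0 → word 0x01
tag:2 = -1 → 0x3 << 1 → word 0x07
cnt:5 = 4 → 0x4 << 3 → word 0x27
word = 0x27 → little-endian bytes:
  [0]=0x27

27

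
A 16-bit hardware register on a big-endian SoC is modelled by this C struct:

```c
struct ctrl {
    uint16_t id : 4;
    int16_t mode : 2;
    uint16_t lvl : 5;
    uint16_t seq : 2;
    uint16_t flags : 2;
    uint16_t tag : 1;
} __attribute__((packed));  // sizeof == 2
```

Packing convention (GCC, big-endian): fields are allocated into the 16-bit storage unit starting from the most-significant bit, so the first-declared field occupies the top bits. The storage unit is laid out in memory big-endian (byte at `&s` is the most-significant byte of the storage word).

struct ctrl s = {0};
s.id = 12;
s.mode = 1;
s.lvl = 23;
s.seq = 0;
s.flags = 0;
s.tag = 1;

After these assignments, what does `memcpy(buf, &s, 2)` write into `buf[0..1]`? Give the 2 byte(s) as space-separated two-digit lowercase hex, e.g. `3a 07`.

c6 e1

[12+:4] id=12 & 0xf = 0xc; word=0xc000
[10+:2] mode=1 & 0x3 = 0x1; word=0xc400
[5+:5] lvl=23 & 0x1f = 0x17; word=0xc6e0
[3+:2] seq=0 & 0x3 = 0x0; word=0xc6e0
[1+:2] flags=0 & 0x3 = 0x0; word=0xc6e0
[0+:1] tag=1 & 0x1 = 0x1; word=0xc6e1
word = 0xc6e1 → big-endian bytes:
  [0]=0xc6  [1]=0xe1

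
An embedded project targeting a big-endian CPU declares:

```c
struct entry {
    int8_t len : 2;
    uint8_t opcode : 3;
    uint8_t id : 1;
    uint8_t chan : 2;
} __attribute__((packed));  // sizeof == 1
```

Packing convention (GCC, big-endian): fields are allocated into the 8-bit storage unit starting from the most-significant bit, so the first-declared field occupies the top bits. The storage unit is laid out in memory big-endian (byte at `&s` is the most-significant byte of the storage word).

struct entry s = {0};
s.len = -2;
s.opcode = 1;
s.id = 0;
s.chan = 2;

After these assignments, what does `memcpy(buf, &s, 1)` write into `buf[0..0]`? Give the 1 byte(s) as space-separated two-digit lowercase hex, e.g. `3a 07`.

8a

len (2b) val=-2 bits=0x2 at bit 6: 0x80
opcode (3b) val=1 bits=0x1 at bit 3: 0x88
id (1b) val=0 bits=0x0 at bit 2: 0x88
chan (2b) val=2 bits=0x2 at bit 0: 0x8a
word = 0x8a → big-endian bytes:
  [0]=0x8a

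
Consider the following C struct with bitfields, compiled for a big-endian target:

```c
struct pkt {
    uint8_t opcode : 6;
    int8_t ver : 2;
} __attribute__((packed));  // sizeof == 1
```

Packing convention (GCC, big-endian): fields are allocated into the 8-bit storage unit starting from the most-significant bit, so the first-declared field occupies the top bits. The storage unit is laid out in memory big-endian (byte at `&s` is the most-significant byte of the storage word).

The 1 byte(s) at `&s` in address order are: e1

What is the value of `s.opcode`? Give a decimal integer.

56

[0]=0xe1 (big-endian) → word 0xe1
opcode:6 @ bit 2 → (0xe1>>2)&0x3f = 0x38  ←
ver:2 @ bit 0 → (0xe1>>0)&0x3 = 0x1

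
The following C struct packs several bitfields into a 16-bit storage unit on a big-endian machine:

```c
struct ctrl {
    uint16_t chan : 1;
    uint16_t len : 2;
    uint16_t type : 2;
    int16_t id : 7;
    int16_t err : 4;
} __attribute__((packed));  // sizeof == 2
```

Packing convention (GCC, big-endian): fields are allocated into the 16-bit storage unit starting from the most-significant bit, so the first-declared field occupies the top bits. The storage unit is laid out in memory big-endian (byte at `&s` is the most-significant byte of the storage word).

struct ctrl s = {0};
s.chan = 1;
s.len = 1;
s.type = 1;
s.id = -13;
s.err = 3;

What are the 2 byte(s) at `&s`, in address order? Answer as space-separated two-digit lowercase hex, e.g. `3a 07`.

af 33

[15+:1] chan=1 & 0x1 = 0x1; word=0x8000
[13+:2] len=1 & 0x3 = 0x1; word=0xa000
[11+:2] type=1 & 0x3 = 0x1; word=0xa800
[4+:7] id=-13 & 0x7f = 0x73; word=0xaf30
[0+:4] err=3 & 0xf = 0x3; word=0xaf33
word = 0xaf33 → big-endian bytes:
  [0]=0xaf  [1]=0x33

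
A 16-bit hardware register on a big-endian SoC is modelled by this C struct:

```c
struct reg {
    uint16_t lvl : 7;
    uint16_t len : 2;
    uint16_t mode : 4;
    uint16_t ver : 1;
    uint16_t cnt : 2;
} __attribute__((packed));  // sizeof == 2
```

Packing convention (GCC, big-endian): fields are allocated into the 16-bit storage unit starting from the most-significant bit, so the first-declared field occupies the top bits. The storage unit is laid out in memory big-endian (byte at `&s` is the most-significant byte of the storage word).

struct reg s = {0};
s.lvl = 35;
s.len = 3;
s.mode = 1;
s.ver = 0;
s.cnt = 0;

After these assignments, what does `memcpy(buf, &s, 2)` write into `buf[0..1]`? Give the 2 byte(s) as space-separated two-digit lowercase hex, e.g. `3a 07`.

47 88

[9+:7] lvl=35 & 0x7f = 0x23; word=0x4600
[7+:2] len=3 & 0x3 = 0x3; word=0x4780
[3+:4] mode=1 & 0xf = 0x1; word=0x4788
[2+:1] ver=0 & 0x1 = 0x0; word=0x4788
[0+:2] cnt=0 & 0x3 = 0x0; word=0x4788
word = 0x4788 → big-endian bytes:
  [0]=0x47  [1]=0x88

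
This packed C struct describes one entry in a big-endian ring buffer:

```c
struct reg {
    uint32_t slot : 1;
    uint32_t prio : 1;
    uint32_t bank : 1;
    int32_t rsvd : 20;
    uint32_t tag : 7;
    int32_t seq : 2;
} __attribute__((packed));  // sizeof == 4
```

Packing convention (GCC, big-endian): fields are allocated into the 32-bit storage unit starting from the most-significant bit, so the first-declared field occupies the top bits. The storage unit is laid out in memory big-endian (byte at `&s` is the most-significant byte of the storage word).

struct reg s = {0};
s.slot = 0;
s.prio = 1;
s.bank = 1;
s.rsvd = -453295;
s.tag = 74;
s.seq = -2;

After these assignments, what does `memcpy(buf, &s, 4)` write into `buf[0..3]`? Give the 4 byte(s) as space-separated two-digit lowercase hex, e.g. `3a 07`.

72 2a a3 2a

[31+:1] slot=0 & 0x1 = 0x0; word=0x00000000
[30+:1] prio=1 & 0x1 = 0x1; word=0x40000000
[29+:1] bank=1 & 0x1 = 0x1; word=0x60000000
[9+:20] rsvd=-453295 & 0xfffff = 0x91551; word=0x722aa200
[2+:7] tag=74 & 0x7f = 0x4a; word=0x722aa328
[0+:2] seq=-2 & 0x3 = 0x2; word=0x722aa32a
word = 0x722aa32a → big-endian bytes:
  [0]=0x72  [1]=0x2a  [2]=0xa3  [3]=0x2a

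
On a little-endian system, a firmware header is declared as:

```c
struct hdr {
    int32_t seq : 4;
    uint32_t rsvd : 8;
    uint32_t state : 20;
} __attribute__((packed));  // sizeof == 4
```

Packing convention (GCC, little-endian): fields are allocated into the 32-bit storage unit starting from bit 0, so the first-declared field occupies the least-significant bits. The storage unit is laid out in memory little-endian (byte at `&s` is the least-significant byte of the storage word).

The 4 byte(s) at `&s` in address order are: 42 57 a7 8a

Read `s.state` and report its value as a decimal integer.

[0]=0x42 [1]=0x57 [2]=0xa7 [3]=0x8a (little-endian) → word 0x8aa75742
seq:4 @ bit 0 → (0x8aa75742>>0)&0xf = 0x2
rsvd:8 @ bit 4 → (0x8aa75742>>4)&0xff = 0x74
state:20 @ bit 12 → (0x8aa75742>>12)&0xfffff = 0x8aa75  ←

567925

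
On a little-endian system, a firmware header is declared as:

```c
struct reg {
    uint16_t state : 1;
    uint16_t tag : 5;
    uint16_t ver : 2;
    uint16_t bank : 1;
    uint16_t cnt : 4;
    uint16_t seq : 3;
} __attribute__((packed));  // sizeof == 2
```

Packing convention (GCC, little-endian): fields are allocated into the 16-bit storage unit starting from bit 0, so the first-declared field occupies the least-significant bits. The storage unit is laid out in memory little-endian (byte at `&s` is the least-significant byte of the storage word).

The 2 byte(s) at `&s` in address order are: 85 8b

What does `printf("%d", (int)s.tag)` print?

[0]=0x85 [1]=0x8b (little-endian) → word 0x8b85
state:1 @ bit 0 → (0x8b85>>0)&0x1 = 0x1
tag:5 @ bit 1 → (0x8b85>>1)&0x1f = 0x2  ←
ver:2 @ bit 6 → (0x8b85>>6)&0x3 = 0x2
bank:1 @ bit 8 → (0x8b85>>8)&0x1 = 0x1
cnt:4 @ bit 9 → (0x8b85>>9)&0xf = 0x5
seq:3 @ bit 13 → (0x8b85>>13)&0x7 = 0x4

2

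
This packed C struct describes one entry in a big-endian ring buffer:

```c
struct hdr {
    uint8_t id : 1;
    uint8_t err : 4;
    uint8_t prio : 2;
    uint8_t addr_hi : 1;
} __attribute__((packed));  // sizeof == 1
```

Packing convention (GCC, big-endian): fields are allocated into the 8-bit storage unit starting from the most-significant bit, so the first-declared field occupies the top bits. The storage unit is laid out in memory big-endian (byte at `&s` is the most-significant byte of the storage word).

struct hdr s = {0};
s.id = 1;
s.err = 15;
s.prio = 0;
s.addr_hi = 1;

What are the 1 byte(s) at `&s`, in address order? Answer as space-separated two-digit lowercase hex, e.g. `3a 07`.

id:1 = 1 → 0x1 << 7 → word 0x80
err:4 = 15 → 0xf << 3 → word 0xf8
prio:2 = 0 → 0x0 << 1 → word 0xf8
addr_hi:1 = 1 → 0x1 << 0 → word 0xf9
word = 0xf9 → big-endian bytes:
  [0]=0xf9

f9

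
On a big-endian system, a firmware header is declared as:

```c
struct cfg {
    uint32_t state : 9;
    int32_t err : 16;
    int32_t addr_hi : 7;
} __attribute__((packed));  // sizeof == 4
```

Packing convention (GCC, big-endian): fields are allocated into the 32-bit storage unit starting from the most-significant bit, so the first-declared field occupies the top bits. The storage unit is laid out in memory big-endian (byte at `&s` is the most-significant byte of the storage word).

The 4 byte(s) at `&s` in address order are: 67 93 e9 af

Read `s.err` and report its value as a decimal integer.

10195

[0]=0x67 [1]=0x93 [2]=0xe9 [3]=0xaf (big-endian) → word 0x6793e9af
state:9 @ bit 23 → (0x6793e9af>>23)&0x1ff = 0xcf
err:16 @ bit 7 → (0x6793e9af>>7)&0xffff = 0x27d3  ←
addr_hi:7 @ bit 0 → (0x6793e9af>>0)&0x7f = 0x2f
err signed 16b, MSB=0: value = 10195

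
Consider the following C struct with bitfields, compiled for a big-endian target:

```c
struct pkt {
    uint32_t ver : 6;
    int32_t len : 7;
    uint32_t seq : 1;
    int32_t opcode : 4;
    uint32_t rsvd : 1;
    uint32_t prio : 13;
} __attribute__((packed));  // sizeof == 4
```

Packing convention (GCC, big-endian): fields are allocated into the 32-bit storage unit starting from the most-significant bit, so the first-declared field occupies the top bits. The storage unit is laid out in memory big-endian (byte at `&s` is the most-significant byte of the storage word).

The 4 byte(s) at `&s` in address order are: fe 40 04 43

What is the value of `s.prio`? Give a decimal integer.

1091

[0]=0xfe [1]=0x40 [2]=0x04 [3]=0x43 (big-endian) → word 0xfe400443
ver [26+:6] = (word>>26) & 0x3f = 63
len [19+:7] = (word>>19) & 0x7f = 72
seq [18+:1] = (word>>18) & 0x1 = 0
opcode [14+:4] = (word>>14) & 0xf = 0
rsvd [13+:1] = (word>>13) & 0x1 = 0
prio [0+:13] = (word>>0) & 0x1fff = 1091  ←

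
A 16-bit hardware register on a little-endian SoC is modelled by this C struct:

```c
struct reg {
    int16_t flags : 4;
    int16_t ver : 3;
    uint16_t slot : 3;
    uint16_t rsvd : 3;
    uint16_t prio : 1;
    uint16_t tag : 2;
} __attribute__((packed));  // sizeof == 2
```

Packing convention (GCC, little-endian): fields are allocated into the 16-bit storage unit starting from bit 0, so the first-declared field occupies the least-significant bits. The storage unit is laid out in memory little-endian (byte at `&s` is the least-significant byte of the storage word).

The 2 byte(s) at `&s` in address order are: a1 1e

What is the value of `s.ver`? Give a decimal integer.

2

[0]=0xa1 [1]=0x1e (little-endian) → word 0x1ea1
flags:4 @ bit 0 → (0x1ea1>>0)&0xf = 0x1
ver:3 @ bit 4 → (0x1ea1>>4)&0x7 = 0x2  ←
slot:3 @ bit 7 → (0x1ea1>>7)&0x7 = 0x5
rsvd:3 @ bit 10 → (0x1ea1>>10)&0x7 = 0x7
prio:1 @ bit 13 → (0x1ea1>>13)&0x1 = 0x0
tag:2 @ bit 14 → (0x1ea1>>14)&0x3 = 0x0
ver signed 3b, MSB=0: value = 2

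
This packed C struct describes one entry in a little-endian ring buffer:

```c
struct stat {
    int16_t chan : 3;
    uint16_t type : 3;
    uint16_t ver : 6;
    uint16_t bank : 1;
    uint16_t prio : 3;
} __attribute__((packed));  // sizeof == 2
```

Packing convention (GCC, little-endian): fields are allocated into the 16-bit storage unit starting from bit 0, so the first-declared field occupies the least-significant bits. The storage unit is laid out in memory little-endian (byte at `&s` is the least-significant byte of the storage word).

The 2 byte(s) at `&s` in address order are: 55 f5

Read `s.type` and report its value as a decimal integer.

2

[0]=0x55 [1]=0xf5 (little-endian) → word 0xf555
chan [0+:3] = (word>>0) & 0x7 = 5
type [3+:3] = (word>>3) & 0x7 = 2  ←
ver [6+:6] = (word>>6) & 0x3f = 21
bank [12+:1] = (word>>12) & 0x1 = 1
prio [13+:3] = (word>>13) & 0x7 = 7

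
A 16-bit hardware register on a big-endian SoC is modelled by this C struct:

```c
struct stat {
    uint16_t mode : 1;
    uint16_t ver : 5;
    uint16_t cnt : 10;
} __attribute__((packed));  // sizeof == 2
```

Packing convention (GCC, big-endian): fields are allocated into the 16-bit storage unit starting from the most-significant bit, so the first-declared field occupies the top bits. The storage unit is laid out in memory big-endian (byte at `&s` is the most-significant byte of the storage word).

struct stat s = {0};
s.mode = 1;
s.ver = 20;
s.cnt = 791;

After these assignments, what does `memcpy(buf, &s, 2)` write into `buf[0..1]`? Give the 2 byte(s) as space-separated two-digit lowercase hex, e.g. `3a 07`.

[15+:1] mode=1 & 0x1 = 0x1; word=0x8000
[10+:5] ver=20 & 0x1f = 0x14; word=0xd000
[0+:10] cnt=791 & 0x3ff = 0x317; word=0xd317
word = 0xd317 → big-endian bytes:
  [0]=0xd3  [1]=0x17

d3 17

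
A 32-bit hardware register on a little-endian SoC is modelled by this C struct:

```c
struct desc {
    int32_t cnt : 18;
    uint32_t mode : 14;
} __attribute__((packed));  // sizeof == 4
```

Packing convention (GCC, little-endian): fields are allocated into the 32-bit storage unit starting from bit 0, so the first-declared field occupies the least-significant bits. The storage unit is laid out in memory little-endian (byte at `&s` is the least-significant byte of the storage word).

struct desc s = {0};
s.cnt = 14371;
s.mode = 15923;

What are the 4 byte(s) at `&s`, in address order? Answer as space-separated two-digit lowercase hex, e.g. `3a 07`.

23 38 cc f8

cnt:18 = 14371 → 0x3823 << 0 → word 0x00003823
mode:14 = 15923 → 0x3e33 << 18 → word 0xf8cc3823
word = 0xf8cc3823 → little-endian bytes:
  [0]=0x23  [1]=0x38  [2]=0xcc  [3]=0xf8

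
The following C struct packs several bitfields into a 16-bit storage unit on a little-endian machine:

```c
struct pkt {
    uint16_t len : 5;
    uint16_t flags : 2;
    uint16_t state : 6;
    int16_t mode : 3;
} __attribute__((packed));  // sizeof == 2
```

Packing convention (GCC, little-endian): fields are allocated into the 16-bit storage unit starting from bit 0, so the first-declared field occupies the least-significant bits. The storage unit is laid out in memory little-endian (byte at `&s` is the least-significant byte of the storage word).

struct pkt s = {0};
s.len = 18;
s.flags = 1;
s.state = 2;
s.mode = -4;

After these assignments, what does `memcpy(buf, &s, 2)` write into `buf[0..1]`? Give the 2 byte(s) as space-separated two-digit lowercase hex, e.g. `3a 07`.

len (5b) val=18 bits=0x12 at bit 0: 0x0012
flags (2b) val=1 bits=0x1 at bit 5: 0x0032
state (6b) val=2 bits=0x2 at bit 7: 0x0132
mode (3b) val=-4 bits=0x4 at bit 13: 0x8132
word = 0x8132 → little-endian bytes:
  [0]=0x32  [1]=0x81

32 81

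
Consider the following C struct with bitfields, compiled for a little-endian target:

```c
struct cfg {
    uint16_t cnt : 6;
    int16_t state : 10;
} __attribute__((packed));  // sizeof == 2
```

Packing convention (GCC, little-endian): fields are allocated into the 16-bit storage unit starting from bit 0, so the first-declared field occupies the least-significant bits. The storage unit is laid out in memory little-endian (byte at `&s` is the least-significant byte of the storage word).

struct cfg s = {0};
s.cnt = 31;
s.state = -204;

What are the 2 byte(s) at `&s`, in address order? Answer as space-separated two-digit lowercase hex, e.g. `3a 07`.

cnt (6b) val=31 bits=0x1f at bit 0: 0x001f
state (10b) val=-204 bits=0x334 at bit 6: 0xcd1f
word = 0xcd1f → little-endian bytes:
  [0]=0x1f  [1]=0xcd

1f cd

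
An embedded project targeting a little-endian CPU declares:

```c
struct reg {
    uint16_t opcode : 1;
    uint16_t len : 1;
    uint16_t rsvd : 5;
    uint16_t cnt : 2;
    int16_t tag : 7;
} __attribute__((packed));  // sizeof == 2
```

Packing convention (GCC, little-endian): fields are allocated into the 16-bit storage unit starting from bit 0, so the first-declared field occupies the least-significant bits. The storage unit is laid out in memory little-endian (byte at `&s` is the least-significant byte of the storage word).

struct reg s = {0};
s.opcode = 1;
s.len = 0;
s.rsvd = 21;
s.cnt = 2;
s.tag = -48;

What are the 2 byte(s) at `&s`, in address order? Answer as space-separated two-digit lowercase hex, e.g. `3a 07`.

opcode:1 = 1 → 0x1 << 0 → word 0x0001
len:1 = 0 → 0x0 << 1 → word 0x0001
rsvd:5 = 21 → 0x15 << 2 → word 0x0055
cnt:2 = 2 → 0x2 << 7 → word 0x0155
tag:7 = -48 → 0x50 << 9 → word 0xa155
word = 0xa155 → little-endian bytes:
  [0]=0x55  [1]=0xa1

55 a1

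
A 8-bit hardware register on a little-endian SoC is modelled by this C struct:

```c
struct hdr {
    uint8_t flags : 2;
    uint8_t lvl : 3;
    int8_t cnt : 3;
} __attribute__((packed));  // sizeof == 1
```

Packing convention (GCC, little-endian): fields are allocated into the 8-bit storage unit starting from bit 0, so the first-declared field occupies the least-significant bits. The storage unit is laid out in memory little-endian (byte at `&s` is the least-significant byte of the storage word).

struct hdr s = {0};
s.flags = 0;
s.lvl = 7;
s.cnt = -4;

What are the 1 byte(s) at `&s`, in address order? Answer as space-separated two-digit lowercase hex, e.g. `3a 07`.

9c

flags:2 = 0 → 0x0 << 0 → word 0x00
lvl:3 = 7 → 0x7 << 2 → word 0x1c
cnt:3 = -4 → 0x4 << 5 → word 0x9c
word = 0x9c → little-endian bytes:
  [0]=0x9c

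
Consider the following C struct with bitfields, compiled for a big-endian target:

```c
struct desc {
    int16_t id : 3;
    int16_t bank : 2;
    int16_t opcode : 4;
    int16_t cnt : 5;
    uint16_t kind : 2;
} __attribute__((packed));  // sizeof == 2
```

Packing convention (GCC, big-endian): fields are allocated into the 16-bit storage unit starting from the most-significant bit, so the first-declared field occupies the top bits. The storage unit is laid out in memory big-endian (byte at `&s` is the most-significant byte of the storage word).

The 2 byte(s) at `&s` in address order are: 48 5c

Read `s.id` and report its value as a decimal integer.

[0]=0x48 [1]=0x5c (big-endian) → word 0x485c
id:3 @ bit 13 → (0x485c>>13)&0x7 = 0x2  ←
bank:2 @ bit 11 → (0x485c>>11)&0x3 = 0x1
opcode:4 @ bit 7 → (0x485c>>7)&0xf = 0x0
cnt:5 @ bit 2 → (0x485c>>2)&0x1f = 0x17
kind:2 @ bit 0 → (0x485c>>0)&0x3 = 0x0
id signed 3b, MSB=0: value = 2

2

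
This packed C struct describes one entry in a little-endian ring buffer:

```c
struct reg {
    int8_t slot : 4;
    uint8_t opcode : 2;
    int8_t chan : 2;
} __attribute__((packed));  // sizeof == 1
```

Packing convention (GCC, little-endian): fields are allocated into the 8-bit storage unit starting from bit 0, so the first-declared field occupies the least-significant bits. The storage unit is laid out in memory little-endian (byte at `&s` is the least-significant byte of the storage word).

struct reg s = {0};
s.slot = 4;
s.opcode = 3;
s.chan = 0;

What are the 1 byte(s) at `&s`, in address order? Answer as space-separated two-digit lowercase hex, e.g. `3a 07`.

34

slot (4b) val=4 bits=0x4 at bit 0: 0x04
opcode (2b) val=3 bits=0x3 at bit 4: 0x34
chan (2b) val=0 bits=0x0 at bit 6: 0x34
word = 0x34 → little-endian bytes:
  [0]=0x34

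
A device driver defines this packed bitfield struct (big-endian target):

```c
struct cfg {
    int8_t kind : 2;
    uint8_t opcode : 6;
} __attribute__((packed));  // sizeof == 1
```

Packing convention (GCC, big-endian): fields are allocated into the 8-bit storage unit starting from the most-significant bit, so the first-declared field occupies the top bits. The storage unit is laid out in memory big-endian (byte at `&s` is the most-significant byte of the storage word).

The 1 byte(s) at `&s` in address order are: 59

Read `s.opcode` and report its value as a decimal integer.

[0]=0x59 (big-endian) → word 0x59
kind:2 @ bit 6 → (0x59>>6)&0x3 = 0x1
opcode:6 @ bit 0 → (0x59>>0)&0x3f = 0x19  ←

25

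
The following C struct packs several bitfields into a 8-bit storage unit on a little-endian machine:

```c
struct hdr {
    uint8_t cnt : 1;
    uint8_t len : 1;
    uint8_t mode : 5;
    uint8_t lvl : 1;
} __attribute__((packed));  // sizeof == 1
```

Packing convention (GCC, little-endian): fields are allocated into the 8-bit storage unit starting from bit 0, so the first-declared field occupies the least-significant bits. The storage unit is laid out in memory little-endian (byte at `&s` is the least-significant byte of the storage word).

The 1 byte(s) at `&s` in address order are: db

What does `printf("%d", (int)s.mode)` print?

22

[0]=0xdb (little-endian) → word 0xdb
cnt:1 @ bit 0 → (0xdb>>0)&0x1 = 0x1
len:1 @ bit 1 → (0xdb>>1)&0x1 = 0x1
mode:5 @ bit 2 → (0xdb>>2)&0x1f = 0x16  ←
lvl:1 @ bit 7 → (0xdb>>7)&0x1 = 0x1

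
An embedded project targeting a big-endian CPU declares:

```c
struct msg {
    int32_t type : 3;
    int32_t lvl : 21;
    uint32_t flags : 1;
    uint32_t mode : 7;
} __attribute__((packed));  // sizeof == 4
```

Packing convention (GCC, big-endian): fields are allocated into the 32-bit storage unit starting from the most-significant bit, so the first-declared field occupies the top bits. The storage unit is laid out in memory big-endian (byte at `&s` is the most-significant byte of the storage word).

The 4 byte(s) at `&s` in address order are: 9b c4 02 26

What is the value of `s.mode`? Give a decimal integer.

38

[0]=0x9b [1]=0xc4 [2]=0x02 [3]=0x26 (big-endian) → word 0x9bc40226
type:3 @ bit 29 → (0x9bc40226>>29)&0x7 = 0x4
lvl:21 @ bit 8 → (0x9bc40226>>8)&0x1fffff = 0x1bc402
flags:1 @ bit 7 → (0x9bc40226>>7)&0x1 = 0x0
mode:7 @ bit 0 → (0x9bc40226>>0)&0x7f = 0x26  ←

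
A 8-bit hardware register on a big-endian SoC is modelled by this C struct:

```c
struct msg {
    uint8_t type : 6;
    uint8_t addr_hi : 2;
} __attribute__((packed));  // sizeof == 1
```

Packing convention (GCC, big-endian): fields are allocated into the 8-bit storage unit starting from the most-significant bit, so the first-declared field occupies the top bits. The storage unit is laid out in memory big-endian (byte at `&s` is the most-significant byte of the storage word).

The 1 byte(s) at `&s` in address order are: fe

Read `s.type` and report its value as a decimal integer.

[0]=0xfe (big-endian) → word 0xfe
type:6 @ bit 2 → (0xfe>>2)&0x3f = 0x3f  ←
addr_hi:2 @ bit 0 → (0xfe>>0)&0x3 = 0x2

63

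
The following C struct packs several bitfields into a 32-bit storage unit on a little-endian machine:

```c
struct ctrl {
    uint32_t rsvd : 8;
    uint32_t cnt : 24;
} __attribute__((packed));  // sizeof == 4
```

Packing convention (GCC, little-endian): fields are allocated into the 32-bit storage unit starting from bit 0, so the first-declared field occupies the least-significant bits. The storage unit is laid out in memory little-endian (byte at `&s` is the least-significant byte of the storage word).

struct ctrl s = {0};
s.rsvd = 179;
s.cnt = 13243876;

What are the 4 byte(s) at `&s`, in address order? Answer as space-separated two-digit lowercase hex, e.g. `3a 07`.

[0+:8] rsvd=179 & 0xff = 0xb3; word=0x000000b3
[8+:24] cnt=13243876 & 0xffffff = 0xca15e4; word=0xca15e4b3
word = 0xca15e4b3 → little-endian bytes:
  [0]=0xb3  [1]=0xe4  [2]=0x15  [3]=0xca

b3 e4 15 ca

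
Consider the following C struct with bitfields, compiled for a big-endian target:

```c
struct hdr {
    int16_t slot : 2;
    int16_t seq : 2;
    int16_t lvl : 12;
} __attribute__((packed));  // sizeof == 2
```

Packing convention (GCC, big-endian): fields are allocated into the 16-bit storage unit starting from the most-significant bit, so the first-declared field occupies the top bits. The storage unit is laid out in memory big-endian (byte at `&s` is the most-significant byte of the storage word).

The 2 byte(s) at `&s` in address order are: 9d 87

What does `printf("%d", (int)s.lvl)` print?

[0]=0x9d [1]=0x87 (big-endian) → word 0x9d87
slot [14+:2] = (word>>14) & 0x3 = 2
seq [12+:2] = (word>>12) & 0x3 = 1
lvl [0+:12] = (word>>0) & 0xfff = 3463  ←
lvl signed 12b, MSB=1: 3463 - 4096 = -633

-633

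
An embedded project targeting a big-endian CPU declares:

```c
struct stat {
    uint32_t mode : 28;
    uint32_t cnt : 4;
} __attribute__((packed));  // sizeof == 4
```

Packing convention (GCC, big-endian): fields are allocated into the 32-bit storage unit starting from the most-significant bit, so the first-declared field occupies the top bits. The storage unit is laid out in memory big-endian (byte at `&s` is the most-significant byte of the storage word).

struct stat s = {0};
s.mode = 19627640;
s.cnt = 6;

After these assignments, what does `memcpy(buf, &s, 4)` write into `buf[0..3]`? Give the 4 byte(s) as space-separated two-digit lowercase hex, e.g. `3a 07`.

[4+:28] mode=19627640 & 0xfffffff = 0x12b7e78; word=0x12b7e780
[0+:4] cnt=6 & 0xf = 0x6; word=0x12b7e786
word = 0x12b7e786 → big-endian bytes:
  [0]=0x12  [1]=0xb7  [2]=0xe7  [3]=0x86

12 b7 e7 86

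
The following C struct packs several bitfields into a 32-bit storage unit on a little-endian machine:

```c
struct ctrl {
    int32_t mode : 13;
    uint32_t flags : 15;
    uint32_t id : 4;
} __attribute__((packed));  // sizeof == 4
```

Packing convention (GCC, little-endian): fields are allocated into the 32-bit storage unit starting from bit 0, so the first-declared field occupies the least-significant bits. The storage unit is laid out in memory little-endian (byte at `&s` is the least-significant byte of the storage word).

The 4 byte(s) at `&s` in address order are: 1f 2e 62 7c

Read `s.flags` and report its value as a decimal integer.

[0]=0x1f [1]=0x2e [2]=0x62 [3]=0x7c (little-endian) → word 0x7c622e1f
mode:13 @ bit 0 → (0x7c622e1f>>0)&0x1fff = 0xe1f
flags:15 @ bit 13 → (0x7c622e1f>>13)&0x7fff = 0x6311  ←
id:4 @ bit 28 → (0x7c622e1f>>28)&0xf = 0x7

25361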